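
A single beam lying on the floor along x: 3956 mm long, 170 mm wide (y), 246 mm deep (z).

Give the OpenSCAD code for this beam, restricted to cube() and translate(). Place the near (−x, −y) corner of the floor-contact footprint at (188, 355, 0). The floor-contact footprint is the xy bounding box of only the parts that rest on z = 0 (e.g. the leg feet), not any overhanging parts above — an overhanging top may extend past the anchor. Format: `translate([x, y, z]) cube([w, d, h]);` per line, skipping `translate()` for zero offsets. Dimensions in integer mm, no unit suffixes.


translate([188, 355, 0]) cube([3956, 170, 246]);


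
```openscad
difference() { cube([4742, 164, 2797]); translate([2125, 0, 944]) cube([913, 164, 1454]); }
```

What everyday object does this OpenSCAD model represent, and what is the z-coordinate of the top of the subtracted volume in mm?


A wall with a window opening. The window head height is 2398 mm.

A wall with a rectangular opening subtracted — a window. Sill at z = 944, opening 1454 mm tall, so the head is at 944 + 1454 = 2398 mm.


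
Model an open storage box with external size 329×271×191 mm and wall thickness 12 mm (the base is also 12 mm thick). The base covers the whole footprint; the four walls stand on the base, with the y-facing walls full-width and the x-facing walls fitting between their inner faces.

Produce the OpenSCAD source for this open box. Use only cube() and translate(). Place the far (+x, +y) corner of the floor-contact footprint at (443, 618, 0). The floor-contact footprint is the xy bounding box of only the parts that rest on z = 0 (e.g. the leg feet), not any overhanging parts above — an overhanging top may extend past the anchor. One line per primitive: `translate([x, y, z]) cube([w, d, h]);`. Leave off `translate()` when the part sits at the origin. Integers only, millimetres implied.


translate([114, 347, 0]) cube([329, 271, 12]);
translate([114, 347, 12]) cube([329, 12, 179]);
translate([114, 606, 12]) cube([329, 12, 179]);
translate([114, 359, 12]) cube([12, 247, 179]);
translate([431, 359, 12]) cube([12, 247, 179]);


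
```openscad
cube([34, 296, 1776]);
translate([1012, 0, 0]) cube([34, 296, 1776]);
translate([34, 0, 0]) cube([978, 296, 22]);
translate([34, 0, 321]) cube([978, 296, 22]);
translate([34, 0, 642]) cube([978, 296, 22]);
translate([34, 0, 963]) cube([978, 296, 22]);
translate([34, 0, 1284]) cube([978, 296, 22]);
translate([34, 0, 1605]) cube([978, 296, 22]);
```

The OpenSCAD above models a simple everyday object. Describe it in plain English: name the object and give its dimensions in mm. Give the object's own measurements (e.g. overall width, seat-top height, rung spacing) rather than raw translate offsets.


An open bookshelf. Two side panels, each 34 mm thick, 296 mm deep and 1776 mm tall, stand 1046 mm apart (outside-to-outside). Between them sit 6 shelves, each 22 mm thick and 296 mm deep, spanning the full gap between the sides. The bottom shelf rests on the floor (its underside at z = 0) and the clear gap between one shelf's top and the next shelf's underside is 299 mm.


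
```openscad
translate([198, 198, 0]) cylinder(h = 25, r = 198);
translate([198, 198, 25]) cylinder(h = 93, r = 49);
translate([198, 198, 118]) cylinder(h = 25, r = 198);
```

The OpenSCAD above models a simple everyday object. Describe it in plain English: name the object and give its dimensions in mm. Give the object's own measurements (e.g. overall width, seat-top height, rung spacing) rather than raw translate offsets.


A spool: two coaxial disc flanges of radius 198 mm and thickness 25 mm, joined by a core cylinder of radius 49 mm and height 93 mm. The lower flange rests on z = 0 and the three cylinders share a vertical axis.


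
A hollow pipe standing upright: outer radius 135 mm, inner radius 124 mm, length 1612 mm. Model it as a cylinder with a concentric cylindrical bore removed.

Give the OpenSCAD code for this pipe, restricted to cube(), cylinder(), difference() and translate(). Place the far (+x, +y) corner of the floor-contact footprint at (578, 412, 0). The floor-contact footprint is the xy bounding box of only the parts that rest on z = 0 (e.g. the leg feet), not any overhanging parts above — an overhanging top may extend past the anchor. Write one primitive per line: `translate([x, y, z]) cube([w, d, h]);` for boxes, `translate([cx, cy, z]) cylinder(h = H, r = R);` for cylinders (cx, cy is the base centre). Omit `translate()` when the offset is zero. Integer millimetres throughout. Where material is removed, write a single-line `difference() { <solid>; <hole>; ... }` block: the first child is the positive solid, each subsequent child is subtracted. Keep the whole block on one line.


difference() { translate([443, 277, 0]) cylinder(h = 1612, r = 135); translate([443, 277, 0]) cylinder(h = 1612, r = 124); }


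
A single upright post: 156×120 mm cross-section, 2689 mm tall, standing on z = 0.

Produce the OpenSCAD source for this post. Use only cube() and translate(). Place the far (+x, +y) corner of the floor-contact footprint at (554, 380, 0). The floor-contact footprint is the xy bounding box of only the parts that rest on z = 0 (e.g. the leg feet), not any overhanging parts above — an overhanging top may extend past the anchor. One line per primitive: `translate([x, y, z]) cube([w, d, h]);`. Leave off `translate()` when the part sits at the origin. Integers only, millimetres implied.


translate([398, 260, 0]) cube([156, 120, 2689]);


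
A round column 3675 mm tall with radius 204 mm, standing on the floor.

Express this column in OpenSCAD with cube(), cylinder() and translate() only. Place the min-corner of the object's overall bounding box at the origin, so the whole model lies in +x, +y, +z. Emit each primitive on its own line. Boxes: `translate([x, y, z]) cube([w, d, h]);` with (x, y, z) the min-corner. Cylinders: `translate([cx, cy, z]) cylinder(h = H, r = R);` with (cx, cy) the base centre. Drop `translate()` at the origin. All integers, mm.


translate([204, 204, 0]) cylinder(h = 3675, r = 204);


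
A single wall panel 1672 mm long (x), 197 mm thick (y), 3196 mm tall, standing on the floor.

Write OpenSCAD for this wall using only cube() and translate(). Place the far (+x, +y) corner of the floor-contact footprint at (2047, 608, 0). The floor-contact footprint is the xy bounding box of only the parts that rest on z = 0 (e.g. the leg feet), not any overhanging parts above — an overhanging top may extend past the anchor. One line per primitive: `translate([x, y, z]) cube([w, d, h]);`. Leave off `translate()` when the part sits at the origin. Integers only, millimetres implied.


translate([375, 411, 0]) cube([1672, 197, 3196]);


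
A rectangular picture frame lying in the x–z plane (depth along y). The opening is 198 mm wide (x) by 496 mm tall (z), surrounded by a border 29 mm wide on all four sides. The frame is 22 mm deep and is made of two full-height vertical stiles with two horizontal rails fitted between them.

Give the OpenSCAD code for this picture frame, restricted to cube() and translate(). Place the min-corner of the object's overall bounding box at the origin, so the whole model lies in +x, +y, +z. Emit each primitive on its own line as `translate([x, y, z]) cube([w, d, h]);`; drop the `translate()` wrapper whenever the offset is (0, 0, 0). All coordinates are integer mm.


cube([29, 22, 554]);
translate([227, 0, 0]) cube([29, 22, 554]);
translate([29, 0, 0]) cube([198, 22, 29]);
translate([29, 0, 525]) cube([198, 22, 29]);


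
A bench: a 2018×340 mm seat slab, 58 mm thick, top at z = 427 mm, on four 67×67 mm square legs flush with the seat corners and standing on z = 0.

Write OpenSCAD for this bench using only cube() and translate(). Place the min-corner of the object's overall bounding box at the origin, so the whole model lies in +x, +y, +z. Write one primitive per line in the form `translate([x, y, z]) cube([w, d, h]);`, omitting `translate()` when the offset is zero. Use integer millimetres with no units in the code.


translate([0, 0, 369]) cube([2018, 340, 58]);
cube([67, 67, 369]);
translate([0, 273, 0]) cube([67, 67, 369]);
translate([1951, 0, 0]) cube([67, 67, 369]);
translate([1951, 273, 0]) cube([67, 67, 369]);


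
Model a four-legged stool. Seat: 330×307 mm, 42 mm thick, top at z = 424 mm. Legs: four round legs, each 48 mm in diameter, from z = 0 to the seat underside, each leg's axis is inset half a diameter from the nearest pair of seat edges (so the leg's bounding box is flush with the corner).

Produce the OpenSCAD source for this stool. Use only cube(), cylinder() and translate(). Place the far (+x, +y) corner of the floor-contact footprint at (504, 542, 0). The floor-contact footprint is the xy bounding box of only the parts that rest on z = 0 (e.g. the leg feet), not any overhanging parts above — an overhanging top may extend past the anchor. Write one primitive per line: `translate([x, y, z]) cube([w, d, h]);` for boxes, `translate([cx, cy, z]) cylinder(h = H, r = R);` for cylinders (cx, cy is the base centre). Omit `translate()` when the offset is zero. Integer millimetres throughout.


// leg_h = 424 - 42 = 382
translate([174, 235, 382]) cube([330, 307, 42]);
translate([198, 259, 0]) cylinder(h = 382, r = 24);
translate([480, 259, 0]) cylinder(h = 382, r = 24);
translate([198, 518, 0]) cylinder(h = 382, r = 24);
translate([480, 518, 0]) cylinder(h = 382, r = 24);


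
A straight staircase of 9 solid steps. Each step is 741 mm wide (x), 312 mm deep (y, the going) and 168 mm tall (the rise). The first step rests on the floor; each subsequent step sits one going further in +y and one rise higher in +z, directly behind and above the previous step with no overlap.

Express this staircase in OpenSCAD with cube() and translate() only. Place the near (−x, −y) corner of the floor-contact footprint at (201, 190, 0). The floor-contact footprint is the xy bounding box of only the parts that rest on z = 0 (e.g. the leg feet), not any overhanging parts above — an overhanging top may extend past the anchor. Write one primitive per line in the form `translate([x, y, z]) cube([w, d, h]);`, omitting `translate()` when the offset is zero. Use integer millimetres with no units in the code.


translate([201, 190, 0]) cube([741, 312, 168]);
translate([201, 502, 168]) cube([741, 312, 168]);
translate([201, 814, 336]) cube([741, 312, 168]);
translate([201, 1126, 504]) cube([741, 312, 168]);
translate([201, 1438, 672]) cube([741, 312, 168]);
translate([201, 1750, 840]) cube([741, 312, 168]);
translate([201, 2062, 1008]) cube([741, 312, 168]);
translate([201, 2374, 1176]) cube([741, 312, 168]);
translate([201, 2686, 1344]) cube([741, 312, 168]);


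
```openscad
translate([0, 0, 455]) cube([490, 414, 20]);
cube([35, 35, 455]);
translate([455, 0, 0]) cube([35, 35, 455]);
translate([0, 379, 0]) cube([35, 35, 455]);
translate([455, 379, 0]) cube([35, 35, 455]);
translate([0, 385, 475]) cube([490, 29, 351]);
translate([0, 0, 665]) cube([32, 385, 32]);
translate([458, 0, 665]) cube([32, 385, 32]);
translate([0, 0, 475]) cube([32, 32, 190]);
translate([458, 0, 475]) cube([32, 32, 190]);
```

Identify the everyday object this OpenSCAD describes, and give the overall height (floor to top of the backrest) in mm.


A chair. The overall height is 826 mm.

A slab on four corner posts with a tall panel at the back — a chair. The seat slab sits at z = 455 with thickness 20, and the 351 mm backrest starts at the seat top, so the overall height is 455 + 20 + 351 = 826 mm.


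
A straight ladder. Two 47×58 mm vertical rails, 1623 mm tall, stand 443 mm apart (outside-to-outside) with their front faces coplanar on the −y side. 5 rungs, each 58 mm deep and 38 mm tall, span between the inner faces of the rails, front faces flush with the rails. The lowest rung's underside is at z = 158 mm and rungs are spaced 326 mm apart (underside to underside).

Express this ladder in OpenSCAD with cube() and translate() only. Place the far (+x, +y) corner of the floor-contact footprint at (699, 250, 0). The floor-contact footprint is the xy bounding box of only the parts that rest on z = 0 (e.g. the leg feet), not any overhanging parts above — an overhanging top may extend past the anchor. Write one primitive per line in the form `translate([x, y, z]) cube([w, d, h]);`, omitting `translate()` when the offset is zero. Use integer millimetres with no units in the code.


translate([256, 192, 0]) cube([47, 58, 1623]);
translate([652, 192, 0]) cube([47, 58, 1623]);
translate([303, 192, 158]) cube([349, 58, 38]);
translate([303, 192, 484]) cube([349, 58, 38]);
translate([303, 192, 810]) cube([349, 58, 38]);
translate([303, 192, 1136]) cube([349, 58, 38]);
translate([303, 192, 1462]) cube([349, 58, 38]);


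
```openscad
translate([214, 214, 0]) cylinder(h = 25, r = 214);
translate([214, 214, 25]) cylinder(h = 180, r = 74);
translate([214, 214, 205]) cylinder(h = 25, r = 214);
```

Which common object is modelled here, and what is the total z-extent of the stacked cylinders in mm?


A spool. The overall height is 230 mm.

Three coaxial cylinders, large–small–large — a spool. Two 25 mm flanges and a 180 mm core give 25 + 180 + 25 = 230 mm.


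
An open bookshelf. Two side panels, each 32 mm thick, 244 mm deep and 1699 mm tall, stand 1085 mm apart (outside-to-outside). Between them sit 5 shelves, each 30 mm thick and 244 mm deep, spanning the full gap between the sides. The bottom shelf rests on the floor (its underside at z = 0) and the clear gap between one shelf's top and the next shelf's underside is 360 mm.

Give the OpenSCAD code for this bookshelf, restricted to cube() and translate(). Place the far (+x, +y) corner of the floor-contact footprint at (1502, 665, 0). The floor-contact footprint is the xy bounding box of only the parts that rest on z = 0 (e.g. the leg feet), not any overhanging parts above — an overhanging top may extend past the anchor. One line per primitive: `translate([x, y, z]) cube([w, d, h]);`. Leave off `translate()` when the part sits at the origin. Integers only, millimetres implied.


translate([417, 421, 0]) cube([32, 244, 1699]);
translate([1470, 421, 0]) cube([32, 244, 1699]);
translate([449, 421, 0]) cube([1021, 244, 30]);
translate([449, 421, 390]) cube([1021, 244, 30]);
translate([449, 421, 780]) cube([1021, 244, 30]);
translate([449, 421, 1170]) cube([1021, 244, 30]);
translate([449, 421, 1560]) cube([1021, 244, 30]);


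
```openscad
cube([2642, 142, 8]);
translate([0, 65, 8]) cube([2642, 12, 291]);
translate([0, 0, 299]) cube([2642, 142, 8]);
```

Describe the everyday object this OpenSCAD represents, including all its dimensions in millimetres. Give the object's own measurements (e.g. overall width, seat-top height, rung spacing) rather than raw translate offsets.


An I-beam lying along x, 2642 mm long. Overall section height 307 mm. Two flanges 142 mm wide (y) and 8 mm thick, one on the floor and one at the top; a web 12 mm thick runs between them, centred on the flange width.


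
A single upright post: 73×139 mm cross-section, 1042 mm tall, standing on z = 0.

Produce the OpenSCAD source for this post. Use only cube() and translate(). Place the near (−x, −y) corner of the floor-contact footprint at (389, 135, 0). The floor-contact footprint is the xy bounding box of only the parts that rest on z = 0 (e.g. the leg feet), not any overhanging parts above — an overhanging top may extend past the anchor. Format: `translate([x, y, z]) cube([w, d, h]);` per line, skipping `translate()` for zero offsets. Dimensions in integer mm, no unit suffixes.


translate([389, 135, 0]) cube([73, 139, 1042]);


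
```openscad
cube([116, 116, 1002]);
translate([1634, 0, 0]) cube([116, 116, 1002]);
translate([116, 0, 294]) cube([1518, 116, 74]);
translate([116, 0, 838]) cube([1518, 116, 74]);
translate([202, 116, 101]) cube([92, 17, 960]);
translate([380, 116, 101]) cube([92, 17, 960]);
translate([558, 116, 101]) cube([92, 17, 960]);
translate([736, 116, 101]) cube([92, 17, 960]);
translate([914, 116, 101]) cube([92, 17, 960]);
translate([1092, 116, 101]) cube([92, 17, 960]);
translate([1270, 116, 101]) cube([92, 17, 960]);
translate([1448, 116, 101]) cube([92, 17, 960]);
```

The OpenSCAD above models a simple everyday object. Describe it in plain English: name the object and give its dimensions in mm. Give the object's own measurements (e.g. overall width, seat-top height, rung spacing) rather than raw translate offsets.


A fence section. Two 116×116 mm posts, 1002 mm tall, stand on the floor with a clear span of 1518 mm between their inner faces. Two horizontal rails of 116×74 mm section span the gap between the posts with their undersides at z = 294 mm and z = 838 mm, flush with the posts' −y face. 8 pickets, each 92 mm wide, 17 mm thick and 960 mm tall, are fixed to the +y face of the rails with their bottoms at z = 101 mm, spaced across the span with a 86 mm gap after the −x post and between neighbouring pickets, with 94 mm left before the +x post.


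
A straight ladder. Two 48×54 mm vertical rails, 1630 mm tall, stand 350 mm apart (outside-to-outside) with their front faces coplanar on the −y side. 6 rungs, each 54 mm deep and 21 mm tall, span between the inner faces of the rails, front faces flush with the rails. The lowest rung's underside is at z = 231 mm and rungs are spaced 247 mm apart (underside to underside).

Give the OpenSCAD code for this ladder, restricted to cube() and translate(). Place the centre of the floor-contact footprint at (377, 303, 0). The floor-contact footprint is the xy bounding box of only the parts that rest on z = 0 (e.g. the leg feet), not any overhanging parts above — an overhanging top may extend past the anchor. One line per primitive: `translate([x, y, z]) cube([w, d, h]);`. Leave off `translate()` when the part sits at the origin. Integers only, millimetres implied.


translate([202, 276, 0]) cube([48, 54, 1630]);
translate([504, 276, 0]) cube([48, 54, 1630]);
translate([250, 276, 231]) cube([254, 54, 21]);
translate([250, 276, 478]) cube([254, 54, 21]);
translate([250, 276, 725]) cube([254, 54, 21]);
translate([250, 276, 972]) cube([254, 54, 21]);
translate([250, 276, 1219]) cube([254, 54, 21]);
translate([250, 276, 1466]) cube([254, 54, 21]);


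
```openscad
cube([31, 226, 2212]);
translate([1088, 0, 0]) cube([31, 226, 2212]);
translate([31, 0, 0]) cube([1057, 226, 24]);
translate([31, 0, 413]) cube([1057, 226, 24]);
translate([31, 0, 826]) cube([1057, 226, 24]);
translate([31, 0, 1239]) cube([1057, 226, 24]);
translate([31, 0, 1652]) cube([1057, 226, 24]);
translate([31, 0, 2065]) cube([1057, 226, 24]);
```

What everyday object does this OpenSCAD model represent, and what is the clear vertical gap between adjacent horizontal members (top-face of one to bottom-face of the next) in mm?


A bookshelf. The clear shelf gap is 389 mm.

Two tall side panels with 6 horizontal boards between them — a bookshelf. The first two shelf undersides are at z = 0 and z = 413; with shelf thickness 24, the clear gap is 413 − 0 − 24 = 389 mm.


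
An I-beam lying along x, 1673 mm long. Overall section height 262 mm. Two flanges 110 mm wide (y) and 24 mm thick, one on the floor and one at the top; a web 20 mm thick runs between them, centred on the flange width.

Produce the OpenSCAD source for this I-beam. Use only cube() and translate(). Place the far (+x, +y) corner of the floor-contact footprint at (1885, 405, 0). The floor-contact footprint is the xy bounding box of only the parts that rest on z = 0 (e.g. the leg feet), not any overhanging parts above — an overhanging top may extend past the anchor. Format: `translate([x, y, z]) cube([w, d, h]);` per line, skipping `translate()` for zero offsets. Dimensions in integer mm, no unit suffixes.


translate([212, 295, 0]) cube([1673, 110, 24]);
translate([212, 340, 24]) cube([1673, 20, 214]);
translate([212, 295, 238]) cube([1673, 110, 24]);


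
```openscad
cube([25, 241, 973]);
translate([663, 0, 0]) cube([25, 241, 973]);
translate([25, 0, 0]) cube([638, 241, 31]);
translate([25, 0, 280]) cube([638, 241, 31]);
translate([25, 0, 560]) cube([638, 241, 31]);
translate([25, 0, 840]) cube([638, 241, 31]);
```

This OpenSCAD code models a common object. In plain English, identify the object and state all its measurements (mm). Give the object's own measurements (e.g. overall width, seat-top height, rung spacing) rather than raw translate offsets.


An open bookshelf. Two side panels, each 25 mm thick, 241 mm deep and 973 mm tall, stand 688 mm apart (outside-to-outside). Between them sit 4 shelves, each 31 mm thick and 241 mm deep, spanning the full gap between the sides. The bottom shelf rests on the floor (its underside at z = 0) and the clear gap between one shelf's top and the next shelf's underside is 249 mm.


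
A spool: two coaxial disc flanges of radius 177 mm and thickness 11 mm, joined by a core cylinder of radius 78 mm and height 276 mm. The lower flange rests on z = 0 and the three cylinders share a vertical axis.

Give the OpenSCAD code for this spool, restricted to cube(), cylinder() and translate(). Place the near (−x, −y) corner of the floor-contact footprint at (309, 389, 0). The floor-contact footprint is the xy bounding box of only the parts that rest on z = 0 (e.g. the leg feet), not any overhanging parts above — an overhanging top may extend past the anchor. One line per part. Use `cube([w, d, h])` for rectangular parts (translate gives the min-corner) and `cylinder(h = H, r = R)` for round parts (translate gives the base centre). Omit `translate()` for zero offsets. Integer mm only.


translate([486, 566, 0]) cylinder(h = 11, r = 177);
translate([486, 566, 11]) cylinder(h = 276, r = 78);
translate([486, 566, 287]) cylinder(h = 11, r = 177);


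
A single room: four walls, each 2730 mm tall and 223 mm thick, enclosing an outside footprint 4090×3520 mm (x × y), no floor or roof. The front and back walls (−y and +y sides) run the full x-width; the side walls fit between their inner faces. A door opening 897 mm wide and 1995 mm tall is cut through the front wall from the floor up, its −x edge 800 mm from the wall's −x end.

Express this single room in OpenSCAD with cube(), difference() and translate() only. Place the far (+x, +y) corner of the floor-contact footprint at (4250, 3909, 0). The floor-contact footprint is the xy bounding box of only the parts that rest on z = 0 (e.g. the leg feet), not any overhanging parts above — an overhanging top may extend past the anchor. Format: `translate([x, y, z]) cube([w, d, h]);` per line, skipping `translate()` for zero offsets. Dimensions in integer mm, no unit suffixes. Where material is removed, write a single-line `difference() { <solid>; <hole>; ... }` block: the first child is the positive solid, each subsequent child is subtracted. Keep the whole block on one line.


difference() { translate([160, 389, 0]) cube([4090, 223, 2730]); translate([960, 389, 0]) cube([897, 223, 1995]); }
translate([160, 3686, 0]) cube([4090, 223, 2730]);
translate([160, 612, 0]) cube([223, 3074, 2730]);
translate([4027, 612, 0]) cube([223, 3074, 2730]);


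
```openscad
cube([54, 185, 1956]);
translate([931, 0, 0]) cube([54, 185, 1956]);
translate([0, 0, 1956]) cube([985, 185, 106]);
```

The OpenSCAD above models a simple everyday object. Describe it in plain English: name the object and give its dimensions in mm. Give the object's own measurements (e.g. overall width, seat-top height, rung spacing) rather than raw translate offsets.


A door frame. The clear opening is 877 mm wide and 1956 mm high. Two 54 mm wide jambs, 185 mm deep, stand either side of the opening from the floor to the top of the opening. A 106 mm thick head sits across the top of both jambs, spanning the full outside width of the frame.


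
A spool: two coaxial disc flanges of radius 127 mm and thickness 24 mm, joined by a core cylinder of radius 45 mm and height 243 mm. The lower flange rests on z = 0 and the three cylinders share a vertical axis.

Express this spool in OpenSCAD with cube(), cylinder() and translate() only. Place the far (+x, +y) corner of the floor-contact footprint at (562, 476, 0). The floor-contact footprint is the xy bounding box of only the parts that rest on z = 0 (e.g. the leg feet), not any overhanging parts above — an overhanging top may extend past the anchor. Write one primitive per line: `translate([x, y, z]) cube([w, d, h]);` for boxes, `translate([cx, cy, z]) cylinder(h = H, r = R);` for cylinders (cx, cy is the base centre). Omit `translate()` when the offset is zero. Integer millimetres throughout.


translate([435, 349, 0]) cylinder(h = 24, r = 127);
translate([435, 349, 24]) cylinder(h = 243, r = 45);
translate([435, 349, 267]) cylinder(h = 24, r = 127);


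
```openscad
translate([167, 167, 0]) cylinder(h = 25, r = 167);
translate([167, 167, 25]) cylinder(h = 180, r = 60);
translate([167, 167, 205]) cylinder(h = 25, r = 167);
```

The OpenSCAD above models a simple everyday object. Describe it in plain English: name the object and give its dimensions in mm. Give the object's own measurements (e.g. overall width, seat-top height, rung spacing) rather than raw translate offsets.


A spool: two coaxial disc flanges of radius 167 mm and thickness 25 mm, joined by a core cylinder of radius 60 mm and height 180 mm. The lower flange rests on z = 0 and the three cylinders share a vertical axis.


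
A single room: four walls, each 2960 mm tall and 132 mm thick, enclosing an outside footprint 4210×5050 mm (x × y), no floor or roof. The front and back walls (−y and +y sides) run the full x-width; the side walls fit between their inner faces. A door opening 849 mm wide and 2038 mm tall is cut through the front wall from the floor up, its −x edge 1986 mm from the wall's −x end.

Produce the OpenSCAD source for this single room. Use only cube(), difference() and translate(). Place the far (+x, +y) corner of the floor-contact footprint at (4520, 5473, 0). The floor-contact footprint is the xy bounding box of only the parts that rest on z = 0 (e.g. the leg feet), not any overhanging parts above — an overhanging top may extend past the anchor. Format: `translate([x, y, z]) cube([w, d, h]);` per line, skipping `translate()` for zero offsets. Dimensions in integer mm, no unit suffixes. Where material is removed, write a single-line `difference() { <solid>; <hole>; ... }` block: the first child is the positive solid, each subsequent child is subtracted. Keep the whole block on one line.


difference() { translate([310, 423, 0]) cube([4210, 132, 2960]); translate([2296, 423, 0]) cube([849, 132, 2038]); }
translate([310, 5341, 0]) cube([4210, 132, 2960]);
translate([310, 555, 0]) cube([132, 4786, 2960]);
translate([4388, 555, 0]) cube([132, 4786, 2960]);


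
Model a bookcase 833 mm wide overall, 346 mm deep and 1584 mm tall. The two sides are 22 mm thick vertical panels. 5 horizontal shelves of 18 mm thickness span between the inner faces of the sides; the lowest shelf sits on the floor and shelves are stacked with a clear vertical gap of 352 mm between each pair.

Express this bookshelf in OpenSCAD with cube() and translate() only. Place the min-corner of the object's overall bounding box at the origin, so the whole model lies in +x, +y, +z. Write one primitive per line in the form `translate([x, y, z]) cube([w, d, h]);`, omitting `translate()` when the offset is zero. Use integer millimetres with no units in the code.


cube([22, 346, 1584]);
translate([811, 0, 0]) cube([22, 346, 1584]);
translate([22, 0, 0]) cube([789, 346, 18]);
translate([22, 0, 370]) cube([789, 346, 18]);
translate([22, 0, 740]) cube([789, 346, 18]);
translate([22, 0, 1110]) cube([789, 346, 18]);
translate([22, 0, 1480]) cube([789, 346, 18]);


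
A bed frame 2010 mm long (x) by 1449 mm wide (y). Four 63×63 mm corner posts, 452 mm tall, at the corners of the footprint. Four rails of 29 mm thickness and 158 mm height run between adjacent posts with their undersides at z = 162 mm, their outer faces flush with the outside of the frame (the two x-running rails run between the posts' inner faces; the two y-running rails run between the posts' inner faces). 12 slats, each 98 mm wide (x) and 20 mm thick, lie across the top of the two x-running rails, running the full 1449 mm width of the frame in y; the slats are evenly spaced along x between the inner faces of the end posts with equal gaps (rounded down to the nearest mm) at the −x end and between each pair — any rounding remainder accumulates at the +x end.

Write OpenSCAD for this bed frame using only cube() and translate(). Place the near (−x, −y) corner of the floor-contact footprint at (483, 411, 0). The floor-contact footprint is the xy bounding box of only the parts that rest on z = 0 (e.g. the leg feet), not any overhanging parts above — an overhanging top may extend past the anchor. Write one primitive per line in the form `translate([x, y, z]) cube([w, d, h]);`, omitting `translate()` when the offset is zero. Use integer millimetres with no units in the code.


// slat z = rail_z + rail_h = 162 + 158 = 320
// slat gap = ⌊(1884 − 12·98) / 13⌋ = 54
translate([483, 411, 0]) cube([63, 63, 452]);
translate([483, 1797, 0]) cube([63, 63, 452]);
translate([2430, 411, 0]) cube([63, 63, 452]);
translate([2430, 1797, 0]) cube([63, 63, 452]);
translate([546, 411, 162]) cube([1884, 29, 158]);
translate([546, 1831, 162]) cube([1884, 29, 158]);
translate([483, 474, 162]) cube([29, 1323, 158]);
translate([2464, 474, 162]) cube([29, 1323, 158]);
translate([600, 411, 320]) cube([98, 1449, 20]);
translate([752, 411, 320]) cube([98, 1449, 20]);
translate([904, 411, 320]) cube([98, 1449, 20]);
translate([1056, 411, 320]) cube([98, 1449, 20]);
translate([1208, 411, 320]) cube([98, 1449, 20]);
translate([1360, 411, 320]) cube([98, 1449, 20]);
translate([1512, 411, 320]) cube([98, 1449, 20]);
translate([1664, 411, 320]) cube([98, 1449, 20]);
translate([1816, 411, 320]) cube([98, 1449, 20]);
translate([1968, 411, 320]) cube([98, 1449, 20]);
translate([2120, 411, 320]) cube([98, 1449, 20]);
translate([2272, 411, 320]) cube([98, 1449, 20]);


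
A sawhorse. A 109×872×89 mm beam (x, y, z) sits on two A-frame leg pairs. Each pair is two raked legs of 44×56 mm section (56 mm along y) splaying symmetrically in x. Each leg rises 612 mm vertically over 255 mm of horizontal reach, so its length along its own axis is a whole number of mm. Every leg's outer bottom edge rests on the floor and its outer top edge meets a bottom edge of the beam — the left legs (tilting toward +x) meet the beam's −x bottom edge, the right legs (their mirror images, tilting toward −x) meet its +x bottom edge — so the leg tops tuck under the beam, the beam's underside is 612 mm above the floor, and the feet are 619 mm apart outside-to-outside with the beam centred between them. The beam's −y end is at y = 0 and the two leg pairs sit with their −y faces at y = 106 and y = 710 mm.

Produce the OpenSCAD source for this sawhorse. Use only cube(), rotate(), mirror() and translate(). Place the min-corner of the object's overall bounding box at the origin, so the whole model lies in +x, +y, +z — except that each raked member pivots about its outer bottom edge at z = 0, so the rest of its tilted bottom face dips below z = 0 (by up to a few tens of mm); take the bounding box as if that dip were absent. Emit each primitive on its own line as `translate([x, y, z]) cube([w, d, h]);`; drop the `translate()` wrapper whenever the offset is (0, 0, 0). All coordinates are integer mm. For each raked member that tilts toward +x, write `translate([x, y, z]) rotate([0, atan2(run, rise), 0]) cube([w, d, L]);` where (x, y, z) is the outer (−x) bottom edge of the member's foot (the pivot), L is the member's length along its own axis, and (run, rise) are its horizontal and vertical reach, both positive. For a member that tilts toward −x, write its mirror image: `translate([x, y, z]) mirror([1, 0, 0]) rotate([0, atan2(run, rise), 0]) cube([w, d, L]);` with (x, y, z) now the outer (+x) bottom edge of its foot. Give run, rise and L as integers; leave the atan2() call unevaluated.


translate([255, 0, 612]) cube([109, 872, 89]);
translate([0, 106, 0]) rotate([0, atan2(255, 612), 0]) cube([44, 56, 663]);
translate([619, 106, 0]) mirror([1, 0, 0]) rotate([0, atan2(255, 612), 0]) cube([44, 56, 663]);
translate([0, 710, 0]) rotate([0, atan2(255, 612), 0]) cube([44, 56, 663]);
translate([619, 710, 0]) mirror([1, 0, 0]) rotate([0, atan2(255, 612), 0]) cube([44, 56, 663]);


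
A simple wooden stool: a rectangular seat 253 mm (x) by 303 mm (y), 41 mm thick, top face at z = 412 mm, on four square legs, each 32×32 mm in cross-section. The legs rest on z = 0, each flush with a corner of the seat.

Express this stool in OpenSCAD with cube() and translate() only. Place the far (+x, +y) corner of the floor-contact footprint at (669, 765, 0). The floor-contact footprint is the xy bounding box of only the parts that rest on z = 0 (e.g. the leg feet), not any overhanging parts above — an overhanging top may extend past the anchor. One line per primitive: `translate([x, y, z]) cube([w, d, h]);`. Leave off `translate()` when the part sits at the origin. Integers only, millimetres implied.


translate([416, 462, 371]) cube([253, 303, 41]);
translate([416, 462, 0]) cube([32, 32, 371]);
translate([637, 462, 0]) cube([32, 32, 371]);
translate([416, 733, 0]) cube([32, 32, 371]);
translate([637, 733, 0]) cube([32, 32, 371]);


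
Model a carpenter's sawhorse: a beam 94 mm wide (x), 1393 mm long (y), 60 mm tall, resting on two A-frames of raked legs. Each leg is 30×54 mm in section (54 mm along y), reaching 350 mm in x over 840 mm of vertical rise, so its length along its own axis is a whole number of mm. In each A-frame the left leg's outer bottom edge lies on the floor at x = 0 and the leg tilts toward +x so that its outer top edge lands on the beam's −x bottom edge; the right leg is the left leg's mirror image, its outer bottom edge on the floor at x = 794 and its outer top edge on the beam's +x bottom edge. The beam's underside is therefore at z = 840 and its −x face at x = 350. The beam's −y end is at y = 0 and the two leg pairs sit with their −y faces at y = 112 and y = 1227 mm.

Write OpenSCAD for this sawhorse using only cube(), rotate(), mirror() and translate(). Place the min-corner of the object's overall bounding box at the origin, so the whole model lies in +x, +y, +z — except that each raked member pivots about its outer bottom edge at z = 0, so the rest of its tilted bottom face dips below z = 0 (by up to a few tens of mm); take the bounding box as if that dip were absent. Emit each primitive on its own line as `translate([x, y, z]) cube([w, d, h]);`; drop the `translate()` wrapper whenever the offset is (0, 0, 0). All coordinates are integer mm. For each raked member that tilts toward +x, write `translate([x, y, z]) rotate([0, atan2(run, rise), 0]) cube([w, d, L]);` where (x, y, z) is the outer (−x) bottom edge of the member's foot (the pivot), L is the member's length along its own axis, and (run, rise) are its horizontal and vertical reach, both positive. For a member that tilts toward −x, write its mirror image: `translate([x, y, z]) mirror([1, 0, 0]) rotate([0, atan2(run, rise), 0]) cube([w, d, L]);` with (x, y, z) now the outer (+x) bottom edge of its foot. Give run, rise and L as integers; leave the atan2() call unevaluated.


translate([350, 0, 840]) cube([94, 1393, 60]);
translate([0, 112, 0]) rotate([0, atan2(350, 840), 0]) cube([30, 54, 910]);
translate([794, 112, 0]) mirror([1, 0, 0]) rotate([0, atan2(350, 840), 0]) cube([30, 54, 910]);
translate([0, 1227, 0]) rotate([0, atan2(350, 840), 0]) cube([30, 54, 910]);
translate([794, 1227, 0]) mirror([1, 0, 0]) rotate([0, atan2(350, 840), 0]) cube([30, 54, 910]);


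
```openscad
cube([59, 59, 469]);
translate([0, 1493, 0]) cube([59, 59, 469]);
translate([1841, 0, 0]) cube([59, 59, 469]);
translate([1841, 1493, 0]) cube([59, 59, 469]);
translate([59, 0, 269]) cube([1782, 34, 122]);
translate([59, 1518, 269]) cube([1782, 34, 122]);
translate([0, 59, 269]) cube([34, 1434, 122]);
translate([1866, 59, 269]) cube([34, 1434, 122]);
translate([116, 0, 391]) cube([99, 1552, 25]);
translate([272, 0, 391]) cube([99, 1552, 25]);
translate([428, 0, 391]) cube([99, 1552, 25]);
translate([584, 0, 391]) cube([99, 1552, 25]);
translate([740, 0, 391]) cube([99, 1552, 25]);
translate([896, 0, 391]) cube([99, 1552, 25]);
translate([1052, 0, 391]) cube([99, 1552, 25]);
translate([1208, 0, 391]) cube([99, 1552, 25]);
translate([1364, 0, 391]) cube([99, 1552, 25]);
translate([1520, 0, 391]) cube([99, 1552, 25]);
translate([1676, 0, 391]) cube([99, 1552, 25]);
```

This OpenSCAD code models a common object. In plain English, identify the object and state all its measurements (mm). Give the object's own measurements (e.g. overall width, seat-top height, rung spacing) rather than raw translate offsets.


A bed frame 1900 mm long (x) by 1552 mm wide (y). Four 59×59 mm corner posts, 469 mm tall, at the corners of the footprint. Four rails of 34 mm thickness and 122 mm height run between adjacent posts with their undersides at z = 269 mm, their outer faces flush with the outside of the frame (the two x-running rails run between the posts' inner faces; the two y-running rails run between the posts' inner faces). 11 slats, each 99 mm wide (x) and 25 mm thick, lie across the top of the two x-running rails, running the full 1552 mm width of the frame in y; along x they sit between the end posts with a 57 mm gap after the −x posts and between neighbouring slats, leaving 66 mm before the +x posts.


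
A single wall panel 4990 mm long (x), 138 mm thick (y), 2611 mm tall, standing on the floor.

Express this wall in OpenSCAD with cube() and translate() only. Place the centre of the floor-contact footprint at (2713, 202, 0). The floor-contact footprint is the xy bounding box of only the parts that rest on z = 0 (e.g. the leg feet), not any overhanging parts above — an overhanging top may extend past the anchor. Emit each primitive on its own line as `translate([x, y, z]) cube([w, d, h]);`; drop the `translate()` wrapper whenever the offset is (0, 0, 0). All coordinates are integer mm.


translate([218, 133, 0]) cube([4990, 138, 2611]);


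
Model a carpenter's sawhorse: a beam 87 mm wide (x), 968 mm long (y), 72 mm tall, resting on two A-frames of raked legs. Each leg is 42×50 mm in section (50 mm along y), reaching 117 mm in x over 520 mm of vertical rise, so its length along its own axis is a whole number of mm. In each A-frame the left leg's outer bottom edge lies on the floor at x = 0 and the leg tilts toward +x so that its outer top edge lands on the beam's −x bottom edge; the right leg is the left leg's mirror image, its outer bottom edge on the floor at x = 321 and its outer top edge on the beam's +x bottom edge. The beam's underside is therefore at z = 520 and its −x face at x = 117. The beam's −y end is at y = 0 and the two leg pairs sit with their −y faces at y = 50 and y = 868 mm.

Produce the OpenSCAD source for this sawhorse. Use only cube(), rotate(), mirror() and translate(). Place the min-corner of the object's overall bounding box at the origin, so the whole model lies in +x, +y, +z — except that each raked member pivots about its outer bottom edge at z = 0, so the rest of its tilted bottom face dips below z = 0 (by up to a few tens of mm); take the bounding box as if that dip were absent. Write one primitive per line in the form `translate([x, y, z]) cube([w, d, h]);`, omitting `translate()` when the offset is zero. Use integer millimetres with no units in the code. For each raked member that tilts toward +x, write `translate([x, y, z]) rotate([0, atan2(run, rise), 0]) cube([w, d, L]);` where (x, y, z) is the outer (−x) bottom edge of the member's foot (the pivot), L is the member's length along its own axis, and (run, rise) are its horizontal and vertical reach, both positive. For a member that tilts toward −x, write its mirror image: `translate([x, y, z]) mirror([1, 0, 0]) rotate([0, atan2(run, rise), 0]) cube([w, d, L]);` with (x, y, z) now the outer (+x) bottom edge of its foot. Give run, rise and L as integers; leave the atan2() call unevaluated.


translate([117, 0, 520]) cube([87, 968, 72]);
translate([0, 50, 0]) rotate([0, atan2(117, 520), 0]) cube([42, 50, 533]);
translate([321, 50, 0]) mirror([1, 0, 0]) rotate([0, atan2(117, 520), 0]) cube([42, 50, 533]);
translate([0, 868, 0]) rotate([0, atan2(117, 520), 0]) cube([42, 50, 533]);
translate([321, 868, 0]) mirror([1, 0, 0]) rotate([0, atan2(117, 520), 0]) cube([42, 50, 533]);
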